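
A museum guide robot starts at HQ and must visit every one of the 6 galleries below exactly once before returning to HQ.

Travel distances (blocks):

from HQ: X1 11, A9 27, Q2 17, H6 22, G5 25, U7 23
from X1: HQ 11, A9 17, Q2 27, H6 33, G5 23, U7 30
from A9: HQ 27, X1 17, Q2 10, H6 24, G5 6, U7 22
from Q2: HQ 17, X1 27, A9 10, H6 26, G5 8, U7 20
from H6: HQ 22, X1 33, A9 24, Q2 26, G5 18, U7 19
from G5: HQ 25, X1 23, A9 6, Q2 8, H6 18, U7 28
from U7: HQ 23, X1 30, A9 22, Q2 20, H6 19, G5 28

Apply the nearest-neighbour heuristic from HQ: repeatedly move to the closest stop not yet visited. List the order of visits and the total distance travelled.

From HQ: distances to unvisited — X1=11, Q2=17, H6=22, U7=23, G5=25, A9=27. Nearest is X1 (11).
From X1: distances to unvisited — A9=17, G5=23, Q2=27, U7=30, H6=33. Nearest is A9 (17).
From A9: distances to unvisited — G5=6, Q2=10, U7=22, H6=24. Nearest is G5 (6).
From G5: distances to unvisited — Q2=8, H6=18, U7=28. Nearest is Q2 (8).
From Q2: distances to unvisited — U7=20, H6=26. Nearest is U7 (20).
From U7: distances to unvisited — H6=19. Nearest is H6 (19).
Return H6→HQ: 22.
Total = 11 + 17 + 6 + 8 + 20 + 19 + 22 = 103.

103 blocks along HQ → X1 → A9 → G5 → Q2 → U7 → H6 → HQ.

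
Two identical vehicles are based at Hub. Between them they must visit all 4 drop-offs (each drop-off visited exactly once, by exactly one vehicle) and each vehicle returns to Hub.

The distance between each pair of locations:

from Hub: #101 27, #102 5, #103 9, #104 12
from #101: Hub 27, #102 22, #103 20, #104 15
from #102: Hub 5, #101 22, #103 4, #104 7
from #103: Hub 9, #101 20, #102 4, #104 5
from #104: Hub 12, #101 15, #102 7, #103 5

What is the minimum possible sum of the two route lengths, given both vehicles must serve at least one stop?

66 — the smallest possible combined total.

Try each way of splitting the stops between the two vehicles (each non-empty) and, for each split, find the best tour for each vehicle:
  {#101} + {#102, #103, #104}: 54 + 26 = 80
  {#102} + {#101, #103, #104}: 10 + 56 = 66
  {#101, #102} + {#103, #104}: 54 + 26 = 80
  {#103} + {#101, #102, #104}: 18 + 54 = 72
  {#101, #103} + {#102, #104}: 56 + 24 = 80
  {#102, #103} + {#101, #104}: 18 + 54 = 72
  … (7 splits in total)
Best: vehicle 1 Hub → #102 → Hub = 10; vehicle 2 Hub → #101 → #104 → #103 → Hub = 56; combined 66.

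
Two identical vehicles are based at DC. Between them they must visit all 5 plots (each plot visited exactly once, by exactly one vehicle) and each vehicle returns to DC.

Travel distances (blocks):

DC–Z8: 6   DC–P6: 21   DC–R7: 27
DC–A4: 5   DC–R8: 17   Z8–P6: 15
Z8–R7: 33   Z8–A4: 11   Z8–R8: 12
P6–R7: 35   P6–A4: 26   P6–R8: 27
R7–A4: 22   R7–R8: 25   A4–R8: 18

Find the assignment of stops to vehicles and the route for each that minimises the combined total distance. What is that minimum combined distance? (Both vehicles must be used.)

Check every non-empty split of the stops between the two vehicles; for each half take its own optimal tour:
  {Z8} + {P6, R7, A4, R8}: 12 + 100 = 112
  {P6} + {Z8, R7, A4, R8}: 42 + 70 = 112
  {Z8, P6} + {R7, A4, R8}: 42 + 69 = 111
  {R7} + {Z8, P6, A4, R8}: 54 + 71 = 125
  {Z8, R7} + {P6, A4, R8}: 66 + 71 = 137
  {P6, R7} + {Z8, A4, R8}: 83 + 41 = 124
  … (15 splits in total)
  {A4} + {Z8, P6, R7, R8}: 10 + 98 = 108  ← best
Best: vehicle 1 DC → A4 → DC = 10; vehicle 2 DC → Z8 → P6 → R7 → R8 → DC = 98; combined 108.

108 blocks — the smallest possible combined total.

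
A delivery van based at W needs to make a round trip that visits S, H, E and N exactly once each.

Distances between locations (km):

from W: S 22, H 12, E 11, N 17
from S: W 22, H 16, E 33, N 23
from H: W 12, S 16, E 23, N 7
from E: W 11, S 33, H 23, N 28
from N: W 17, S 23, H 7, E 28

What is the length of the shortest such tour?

With 4 stops there are 4!/2 = 12 distinct round trips (a route and its reverse cost the same).
W-S-H-E-N-W: 22+16+23+28+17 = 106
W-S-H-N-E-W: 22+16+7+28+11 = 84
W-S-E-H-N-W: 22+33+23+7+17 = 102
W-S-E-N-H-W: 22+33+28+7+12 = 102
W-S-N-H-E-W: 22+23+7+23+11 = 86
W-S-N-E-H-W: 22+23+28+23+12 = 108
W-H-S-E-N-W: 12+16+33+28+17 = 106
W-H-S-N-E-W: 12+16+23+28+11 = 90
W-H-E-S-N-W: 12+23+33+23+17 = 108
W-H-N-S-E-W: 12+7+23+33+11 = 86
W-E-S-H-N-W: 11+33+16+7+17 = 84
W-E-H-S-N-W: 11+23+16+23+17 = 90
The minimum is 84.
One optimal route: W → S → H → N → E → W (or its reverse).

Minimum total distance: 84 km.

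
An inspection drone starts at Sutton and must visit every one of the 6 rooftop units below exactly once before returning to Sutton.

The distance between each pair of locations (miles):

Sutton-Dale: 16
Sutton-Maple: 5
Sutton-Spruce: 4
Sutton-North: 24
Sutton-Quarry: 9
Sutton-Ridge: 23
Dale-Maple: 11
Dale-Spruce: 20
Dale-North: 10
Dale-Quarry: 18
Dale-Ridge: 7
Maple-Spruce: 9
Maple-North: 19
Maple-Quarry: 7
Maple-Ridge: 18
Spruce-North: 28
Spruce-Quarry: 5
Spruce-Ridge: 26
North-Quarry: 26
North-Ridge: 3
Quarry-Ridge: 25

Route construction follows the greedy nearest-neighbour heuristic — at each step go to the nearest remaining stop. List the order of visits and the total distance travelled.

61 miles along Sutton → Spruce → Quarry → Maple → Dale → Ridge → North → Sutton.

At Sutton the remaining stops are Spruce 4, Maple 5, Quarry 9, Dale 16, Ridge 23, North 24; go to Spruce.
At Spruce the remaining stops are Quarry 5, Maple 9, Dale 20, Ridge 26, North 28; go to Quarry.
At Quarry the remaining stops are Maple 7, Dale 18, Ridge 25, North 26; go to Maple.
At Maple the remaining stops are Dale 11, Ridge 18, North 19; go to Dale.
At Dale the remaining stops are Ridge 7, North 10; go to Ridge.
At Ridge the remaining stops are North 3; go to North.
Return North→Sutton: 24.
Total = 4 + 5 + 7 + 11 + 7 + 3 + 24 = 61.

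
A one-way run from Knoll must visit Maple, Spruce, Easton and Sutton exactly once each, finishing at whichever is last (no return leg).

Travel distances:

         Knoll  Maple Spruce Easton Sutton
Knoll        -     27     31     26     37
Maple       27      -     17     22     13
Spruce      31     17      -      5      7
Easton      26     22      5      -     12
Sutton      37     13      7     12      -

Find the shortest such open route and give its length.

51 — the minimum one-way total.

There are 4! = 24 possible orderings.
Knoll → Maple → Spruce → Easton → Sutton: 27+17+5+12 = 61
Knoll → Maple → Spruce → Sutton → Easton: 27+17+7+12 = 63
Knoll → Maple → Easton → Spruce → Sutton: 27+22+5+7 = 61
Knoll → Maple → Easton → Sutton → Spruce: 27+22+12+7 = 68
Knoll → Maple → Sutton → Spruce → Easton: 27+13+7+5 = 52
Knoll → Maple → Sutton → Easton → Spruce: 27+13+12+5 = 57
Knoll → Spruce → Maple → Easton → Sutton: 31+17+22+12 = 82
Knoll → Spruce → Maple → Sutton → Easton: 31+17+13+12 = 73
Knoll → Spruce → Easton → Maple → Sutton: 31+5+22+13 = 71
Knoll → Spruce → Easton → Sutton → Maple: 31+5+12+13 = 61
Knoll → Spruce → Sutton → Maple → Easton: 31+7+13+22 = 73
Knoll → Spruce → Sutton → Easton → Maple: 31+7+12+22 = 72
Knoll → Easton → Maple → Spruce → Sutton: 26+22+17+7 = 72
Knoll → Easton → Maple → Sutton → Spruce: 26+22+13+7 = 68
… (10 more)
Knoll → Easton → Spruce → Sutton → Maple: 26+5+7+13 = 51  ← best
The minimum is 51.
One shortest path: Knoll → Easton → Spruce → Sutton → Maple.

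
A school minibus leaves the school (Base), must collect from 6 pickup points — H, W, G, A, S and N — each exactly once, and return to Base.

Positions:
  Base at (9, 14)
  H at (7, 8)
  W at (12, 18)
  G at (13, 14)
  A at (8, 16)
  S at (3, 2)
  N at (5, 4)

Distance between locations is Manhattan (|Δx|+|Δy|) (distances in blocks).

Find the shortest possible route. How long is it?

52 blocks — the shortest possible round trip.

With 6 stops there are 6!/2 = 360 distinct round trips (a route and its reverse cost the same).
Base → H → W → G → A → S → N → Base: 8+15+5+7+19+4+14 = 72
Base → H → W → G → A → N → S → Base: 8+15+5+7+15+4+18 = 72
Base → H → W → G → S → A → N → Base: 8+15+5+22+19+15+14 = 98
Base → H → W → G → S → N → A → Base: 8+15+5+22+4+15+3 = 72
Base → H → W → G → N → A → S → Base: 8+15+5+18+15+19+18 = 98
Base → H → W → G → N → S → A → Base: 8+15+5+18+4+19+3 = 72
Base → H → W → A → G → S → N → Base: 8+15+6+7+22+4+14 = 76
Base → H → W → A → G → N → S → Base: 8+15+6+7+18+4+18 = 76
… (352 more)
Base → H → S → N → A → W → G → Base: 8+10+4+15+6+5+4 = 52  ← best
The minimum is 52.
One optimal route: Base → H → S → N → A → W → G → Base (or its reverse).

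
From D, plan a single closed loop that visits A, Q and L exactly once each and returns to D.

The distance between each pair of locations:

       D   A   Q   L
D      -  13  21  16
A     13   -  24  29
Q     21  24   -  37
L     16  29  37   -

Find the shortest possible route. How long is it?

D - A - Q - L - D: 13+24+37+16 = 90
D - A - L - Q - D: 13+29+37+21 = 100
D - Q - A - L - D: 21+24+29+16 = 90
The minimum is 90.
One optimal route: D → A → Q → L → D (or its reverse).

Shortest round trip = 90.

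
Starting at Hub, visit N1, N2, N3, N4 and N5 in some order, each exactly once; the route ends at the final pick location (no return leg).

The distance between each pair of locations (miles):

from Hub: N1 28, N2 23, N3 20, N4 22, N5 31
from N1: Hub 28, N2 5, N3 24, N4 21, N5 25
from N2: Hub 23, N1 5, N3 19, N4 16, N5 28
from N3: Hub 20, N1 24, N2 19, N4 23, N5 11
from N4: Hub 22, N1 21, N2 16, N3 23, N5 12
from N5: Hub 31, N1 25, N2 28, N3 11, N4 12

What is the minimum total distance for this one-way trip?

Minimum one-way distance = 64 miles.

There are 5! = 120 possible orderings.
Hub - N1 - N2 - N3 - N4 - N5: 28+5+19+23+12 = 87
Hub - N1 - N2 - N3 - N5 - N4: 28+5+19+11+12 = 75
Hub - N1 - N2 - N4 - N3 - N5: 28+5+16+23+11 = 83
Hub - N1 - N2 - N4 - N5 - N3: 28+5+16+12+11 = 72
Hub - N1 - N2 - N5 - N3 - N4: 28+5+28+11+23 = 95
Hub - N1 - N2 - N5 - N4 - N3: 28+5+28+12+23 = 96
Hub - N1 - N3 - N2 - N4 - N5: 28+24+19+16+12 = 99
Hub - N1 - N3 - N2 - N5 - N4: 28+24+19+28+12 = 111
Hub - N1 - N3 - N4 - N2 - N5: 28+24+23+16+28 = 119
Hub - N1 - N3 - N4 - N5 - N2: 28+24+23+12+28 = 115
Hub - N1 - N3 - N5 - N2 - N4: 28+24+11+28+16 = 107
Hub - N1 - N3 - N5 - N4 - N2: 28+24+11+12+16 = 91
Hub - N1 - N4 - N2 - N3 - N5: 28+21+16+19+11 = 95
Hub - N1 - N4 - N2 - N5 - N3: 28+21+16+28+11 = 104
… (106 more)
Hub - N3 - N5 - N4 - N2 - N1: 20+11+12+16+5 = 64  ← best
The minimum is 64.
One shortest path: Hub → N3 → N5 → N4 → N2 → N1.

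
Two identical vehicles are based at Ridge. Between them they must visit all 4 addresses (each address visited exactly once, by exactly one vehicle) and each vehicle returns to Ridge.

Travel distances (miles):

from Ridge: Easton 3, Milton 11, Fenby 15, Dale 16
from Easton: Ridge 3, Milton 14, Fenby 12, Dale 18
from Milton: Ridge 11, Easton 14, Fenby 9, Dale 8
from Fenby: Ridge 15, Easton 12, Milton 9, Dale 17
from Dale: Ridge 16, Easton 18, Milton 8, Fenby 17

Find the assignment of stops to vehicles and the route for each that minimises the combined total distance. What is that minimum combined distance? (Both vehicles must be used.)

Check every non-empty split of the stops between the two vehicles; for each half take its own optimal tour:
  {Easton} + {Milton, Fenby, Dale}: 6 + 48 = 54
  {Milton} + {Easton, Fenby, Dale}: 22 + 48 = 70
  {Easton, Milton} + {Fenby, Dale}: 28 + 48 = 76
  {Fenby} + {Easton, Milton, Dale}: 30 + 40 = 70
  {Easton, Fenby} + {Milton, Dale}: 30 + 35 = 65
  {Milton, Fenby} + {Easton, Dale}: 35 + 37 = 72
  … (7 splits in total)
Best: vehicle 1 Ridge → Easton → Ridge = 6; vehicle 2 Ridge → Fenby → Milton → Dale → Ridge = 48; combined 54.

54 miles — the smallest possible combined total.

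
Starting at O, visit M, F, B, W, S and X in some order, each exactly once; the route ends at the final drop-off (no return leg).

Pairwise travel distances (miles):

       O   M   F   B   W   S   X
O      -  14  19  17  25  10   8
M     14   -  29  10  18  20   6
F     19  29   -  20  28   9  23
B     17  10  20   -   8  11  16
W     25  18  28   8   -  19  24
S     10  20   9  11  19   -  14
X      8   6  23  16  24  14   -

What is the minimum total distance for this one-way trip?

There are 6! = 720 possible orderings.
O→M→F→B→W→S→X: 14+29+20+8+19+14 = 104
O→M→F→B→W→X→S: 14+29+20+8+24+14 = 109
O→M→F→B→S→W→X: 14+29+20+11+19+24 = 117
O→M→F→B→S→X→W: 14+29+20+11+14+24 = 112
O→M→F→B→X→W→S: 14+29+20+16+24+19 = 122
O→M→F→B→X→S→W: 14+29+20+16+14+19 = 112
O→M→F→W→B→S→X: 14+29+28+8+11+14 = 104
O→M→F→W→B→X→S: 14+29+28+8+16+14 = 109
… (712 more)
O→X→M→B→W→S→F: 8+6+10+8+19+9 = 60  ← best
The minimum is 60.
One shortest path: O → X → M → B → W → S → F.

Minimum one-way distance = 60 miles.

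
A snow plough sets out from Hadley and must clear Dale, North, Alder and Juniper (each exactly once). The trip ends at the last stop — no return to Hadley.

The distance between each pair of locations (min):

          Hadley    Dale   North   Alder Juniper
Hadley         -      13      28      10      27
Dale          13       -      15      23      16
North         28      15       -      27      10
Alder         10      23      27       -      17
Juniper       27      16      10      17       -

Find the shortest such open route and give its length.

There are 4! = 24 possible orderings.
Hadley - Dale - North - Alder - Juniper: 13+15+27+17 = 72
Hadley - Dale - North - Juniper - Alder: 13+15+10+17 = 55
Hadley - Dale - Alder - North - Juniper: 13+23+27+10 = 73
Hadley - Dale - Alder - Juniper - North: 13+23+17+10 = 63
Hadley - Dale - Juniper - North - Alder: 13+16+10+27 = 66
Hadley - Dale - Juniper - Alder - North: 13+16+17+27 = 73
Hadley - North - Dale - Alder - Juniper: 28+15+23+17 = 83
Hadley - North - Dale - Juniper - Alder: 28+15+16+17 = 76
Hadley - North - Alder - Dale - Juniper: 28+27+23+16 = 94
Hadley - North - Alder - Juniper - Dale: 28+27+17+16 = 88
Hadley - North - Juniper - Dale - Alder: 28+10+16+23 = 77
Hadley - North - Juniper - Alder - Dale: 28+10+17+23 = 78
Hadley - Alder - Dale - North - Juniper: 10+23+15+10 = 58
Hadley - Alder - Dale - Juniper - North: 10+23+16+10 = 59
… (10 more)
Hadley - Alder - Juniper - North - Dale: 10+17+10+15 = 52  ← best
The minimum is 52.
One shortest path: Hadley → Alder → Juniper → North → Dale.

52 min — the minimum one-way total.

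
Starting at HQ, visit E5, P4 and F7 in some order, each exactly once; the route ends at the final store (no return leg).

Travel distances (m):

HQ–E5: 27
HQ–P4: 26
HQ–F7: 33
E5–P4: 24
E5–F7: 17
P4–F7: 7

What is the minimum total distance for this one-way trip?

Minimum one-way distance = 50 m.

There are 3! = 6 possible orderings.
HQ→E5→P4→F7: 27+24+7 = 58
HQ→E5→F7→P4: 27+17+7 = 51
HQ→P4→E5→F7: 26+24+17 = 67
HQ→P4→F7→E5: 26+7+17 = 50
HQ→F7→E5→P4: 33+17+24 = 74
HQ→F7→P4→E5: 33+7+24 = 64
The minimum is 50.
One shortest path: HQ → P4 → F7 → E5.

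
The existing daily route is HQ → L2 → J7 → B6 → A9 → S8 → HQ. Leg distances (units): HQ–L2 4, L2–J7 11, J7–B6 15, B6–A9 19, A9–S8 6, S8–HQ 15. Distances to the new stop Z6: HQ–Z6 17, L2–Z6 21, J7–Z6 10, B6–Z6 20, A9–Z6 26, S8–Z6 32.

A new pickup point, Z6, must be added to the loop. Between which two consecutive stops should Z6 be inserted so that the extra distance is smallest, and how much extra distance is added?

Insertion cost between consecutive stops i–j is d(i,Z6) + d(Z6,j) − d(i,j):
  between HQ and L2: 17 + 21 − 4 = 34
  between L2 and J7: 21 + 10 − 11 = 20
  between J7 and B6: 10 + 20 − 15 = 15
  between B6 and A9: 20 + 26 − 19 = 27
  between A9 and S8: 26 + 32 − 6 = 52
  between S8 and HQ: 32 + 17 − 15 = 34
Cheapest insertion is between J7 and B6, adding 15.
New total = 70 + 15 = 85.

Adding 15 by placing Z6 on the J7–B6 leg.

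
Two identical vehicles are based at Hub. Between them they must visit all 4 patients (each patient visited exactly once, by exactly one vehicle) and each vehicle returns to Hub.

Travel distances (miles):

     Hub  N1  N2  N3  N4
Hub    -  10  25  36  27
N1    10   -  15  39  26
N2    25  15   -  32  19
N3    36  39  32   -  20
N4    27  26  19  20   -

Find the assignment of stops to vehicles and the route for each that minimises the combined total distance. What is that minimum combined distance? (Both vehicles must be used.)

Minimum combined distance: 120 miles.

Check every non-empty split of the stops between the two vehicles; for each half take its own optimal tour:
  {N1} + {N2, N3, N4}: 20 + 100 = 120
  {N2} + {N1, N3, N4}: 50 + 92 = 142
  {N1, N2} + {N3, N4}: 50 + 83 = 133
  {N3} + {N1, N2, N4}: 72 + 71 = 143
  {N1, N3} + {N2, N4}: 85 + 71 = 156
  {N2, N3} + {N1, N4}: 93 + 63 = 156
  … (7 splits in total)
Best: vehicle 1 Hub → N1 → Hub = 20; vehicle 2 Hub → N2 → N4 → N3 → Hub = 100; combined 120.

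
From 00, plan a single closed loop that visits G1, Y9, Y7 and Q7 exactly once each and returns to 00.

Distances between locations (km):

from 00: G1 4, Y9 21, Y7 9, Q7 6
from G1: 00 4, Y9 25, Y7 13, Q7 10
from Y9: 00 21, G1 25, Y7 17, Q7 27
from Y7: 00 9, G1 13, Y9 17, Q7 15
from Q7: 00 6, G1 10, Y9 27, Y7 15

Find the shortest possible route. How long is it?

With 4 stops there are 4!/2 = 12 distinct round trips (a route and its reverse cost the same).
00→G1→Y9→Y7→Q7→00: 4+25+17+15+6 = 67
00→G1→Y9→Q7→Y7→00: 4+25+27+15+9 = 80
00→G1→Y7→Y9→Q7→00: 4+13+17+27+6 = 67
00→G1→Y7→Q7→Y9→00: 4+13+15+27+21 = 80
00→G1→Q7→Y9→Y7→00: 4+10+27+17+9 = 67
00→G1→Q7→Y7→Y9→00: 4+10+15+17+21 = 67
00→Y9→G1→Y7→Q7→00: 21+25+13+15+6 = 80
00→Y9→G1→Q7→Y7→00: 21+25+10+15+9 = 80
00→Y9→Y7→G1→Q7→00: 21+17+13+10+6 = 67
00→Y9→Q7→G1→Y7→00: 21+27+10+13+9 = 80
00→Y7→G1→Y9→Q7→00: 9+13+25+27+6 = 80
00→Y7→Y9→G1→Q7→00: 9+17+25+10+6 = 67
The minimum is 67.
One optimal route: 00 → G1 → Y9 → Y7 → Q7 → 00 (or its reverse).

Minimum total distance: 67 km.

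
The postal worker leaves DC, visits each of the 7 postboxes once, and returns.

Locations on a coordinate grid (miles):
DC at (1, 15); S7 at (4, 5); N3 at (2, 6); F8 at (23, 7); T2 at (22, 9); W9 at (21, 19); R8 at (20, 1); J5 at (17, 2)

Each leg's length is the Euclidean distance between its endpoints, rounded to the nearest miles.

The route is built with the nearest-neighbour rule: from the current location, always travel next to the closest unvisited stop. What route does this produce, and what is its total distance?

Nearest-neighbour total = 66 miles; route DC → N3 → S7 → J5 → R8 → F8 → T2 → W9 → DC.

From DC: distances to unvisited — N3=9, S7=10, W9=20, J5=21, T2=22, F8=23, R8=24. Nearest is N3 (9).
From N3: distances to unvisited — S7=2, J5=16, R8=19, T2=20, F8=21, W9=23. Nearest is S7 (2).
From S7: distances to unvisited — J5=13, R8=16, T2=18, F8=19, W9=22. Nearest is J5 (13).
From J5: distances to unvisited — R8=3, F8=8, T2=9, W9=17. Nearest is R8 (3).
From R8: distances to unvisited — F8=7, T2=8, W9=18. Nearest is F8 (7).
From F8: distances to unvisited — T2=2, W9=12. Nearest is T2 (2).
From T2: distances to unvisited — W9=10. Nearest is W9 (10).
Return W9→DC: 20.
Total = 9 + 2 + 13 + 3 + 7 + 2 + 10 + 20 = 66.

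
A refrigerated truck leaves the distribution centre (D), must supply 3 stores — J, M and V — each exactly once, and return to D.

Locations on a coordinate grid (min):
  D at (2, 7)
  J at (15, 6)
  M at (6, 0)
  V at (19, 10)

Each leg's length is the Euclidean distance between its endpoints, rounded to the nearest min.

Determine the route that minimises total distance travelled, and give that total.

42 min — the shortest possible round trip.

D-J-M-V-D: 13+11+16+17 = 57
D-J-V-M-D: 13+6+16+8 = 43
D-M-J-V-D: 8+11+6+17 = 42
The minimum is 42.
One optimal route: D → M → J → V → D (or its reverse).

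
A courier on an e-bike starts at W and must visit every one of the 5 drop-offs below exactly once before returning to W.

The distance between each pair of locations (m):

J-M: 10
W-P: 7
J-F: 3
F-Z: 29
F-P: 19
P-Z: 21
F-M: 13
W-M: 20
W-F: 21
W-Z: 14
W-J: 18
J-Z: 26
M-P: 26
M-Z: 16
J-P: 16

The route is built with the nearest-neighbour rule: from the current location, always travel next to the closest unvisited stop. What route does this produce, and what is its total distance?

At W the remaining stops are P 7, Z 14, J 18, M 20, F 21; go to P.
At P the remaining stops are J 16, F 19, Z 21, M 26; go to J.
At J the remaining stops are F 3, M 10, Z 26; go to F.
At F the remaining stops are M 13, Z 29; go to M.
At M the remaining stops are Z 16; go to Z.
Return Z→W: 14.
Total = 7 + 16 + 3 + 13 + 16 + 14 = 69.

Total distance 69 m via the nearest-neighbour route W → P → J → F → M → Z → W.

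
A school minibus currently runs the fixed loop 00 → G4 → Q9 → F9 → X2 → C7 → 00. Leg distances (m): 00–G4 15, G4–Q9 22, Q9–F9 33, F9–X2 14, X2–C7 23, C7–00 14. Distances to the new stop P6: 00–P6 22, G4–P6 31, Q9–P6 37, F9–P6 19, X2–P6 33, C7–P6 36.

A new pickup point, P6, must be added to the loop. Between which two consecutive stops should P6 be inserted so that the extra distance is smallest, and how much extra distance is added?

+23 m — insert P6 between Q9 and F9.

Insertion cost between consecutive stops i–j is d(i,P6) + d(P6,j) − d(i,j):
  between 00 and G4: 22 + 31 − 15 = 38
  between G4 and Q9: 31 + 37 − 22 = 46
  between Q9 and F9: 37 + 19 − 33 = 23
  between F9 and X2: 19 + 33 − 14 = 38
  between X2 and C7: 33 + 36 − 23 = 46
  between C7 and 00: 36 + 22 − 14 = 44
Cheapest insertion is between Q9 and F9, adding 23.
New total = 121 + 23 = 144.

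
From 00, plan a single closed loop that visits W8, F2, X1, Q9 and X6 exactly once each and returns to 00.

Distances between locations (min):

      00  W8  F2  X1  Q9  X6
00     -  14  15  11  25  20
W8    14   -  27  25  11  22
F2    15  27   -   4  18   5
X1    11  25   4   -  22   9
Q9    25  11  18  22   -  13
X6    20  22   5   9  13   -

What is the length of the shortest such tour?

Shortest round trip = 58 min.

With 5 stops there are 5!/2 = 60 distinct round trips (a route and its reverse cost the same).
00→W8→F2→X1→Q9→X6→00: 14+27+4+22+13+20 = 100
00→W8→F2→X1→X6→Q9→00: 14+27+4+9+13+25 = 92
00→W8→F2→Q9→X1→X6→00: 14+27+18+22+9+20 = 110
00→W8→F2→Q9→X6→X1→00: 14+27+18+13+9+11 = 92
00→W8→F2→X6→X1→Q9→00: 14+27+5+9+22+25 = 102
00→W8→F2→X6→Q9→X1→00: 14+27+5+13+22+11 = 92
00→W8→X1→F2→Q9→X6→00: 14+25+4+18+13+20 = 94
00→W8→X1→F2→X6→Q9→00: 14+25+4+5+13+25 = 86
00→W8→X1→Q9→F2→X6→00: 14+25+22+18+5+20 = 104
00→W8→X1→Q9→X6→F2→00: 14+25+22+13+5+15 = 94
00→W8→X1→X6→F2→Q9→00: 14+25+9+5+18+25 = 96
00→W8→X1→X6→Q9→F2→00: 14+25+9+13+18+15 = 94
00→W8→Q9→F2→X1→X6→00: 14+11+18+4+9+20 = 76
00→W8→Q9→F2→X6→X1→00: 14+11+18+5+9+11 = 68
… (46 more)
00→W8→Q9→X6→F2→X1→00: 14+11+13+5+4+11 = 58  ← best
The minimum is 58.
One optimal route: 00 → W8 → Q9 → X6 → F2 → X1 → 00 (or its reverse).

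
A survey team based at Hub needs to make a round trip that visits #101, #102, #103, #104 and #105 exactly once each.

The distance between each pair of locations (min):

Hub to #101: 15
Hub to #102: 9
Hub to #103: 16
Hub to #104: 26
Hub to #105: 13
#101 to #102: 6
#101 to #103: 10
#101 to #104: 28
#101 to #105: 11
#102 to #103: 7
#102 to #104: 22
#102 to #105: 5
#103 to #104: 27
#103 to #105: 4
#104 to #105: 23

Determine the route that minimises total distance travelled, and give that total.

There are 60 distinct closed tours to check (reversals are equivalent).
Hub → #101 → #102 → #103 → #104 → #105 → Hub: 15+6+7+27+23+13 = 91
Hub → #101 → #102 → #103 → #105 → #104 → Hub: 15+6+7+4+23+26 = 81
Hub → #101 → #102 → #104 → #103 → #105 → Hub: 15+6+22+27+4+13 = 87
Hub → #101 → #102 → #104 → #105 → #103 → Hub: 15+6+22+23+4+16 = 86
Hub → #101 → #102 → #105 → #103 → #104 → Hub: 15+6+5+4+27+26 = 83
Hub → #101 → #102 → #105 → #104 → #103 → Hub: 15+6+5+23+27+16 = 92
Hub → #101 → #103 → #102 → #104 → #105 → Hub: 15+10+7+22+23+13 = 90
Hub → #101 → #103 → #102 → #105 → #104 → Hub: 15+10+7+5+23+26 = 86
Hub → #101 → #103 → #104 → #102 → #105 → Hub: 15+10+27+22+5+13 = 92
Hub → #101 → #103 → #104 → #105 → #102 → Hub: 15+10+27+23+5+9 = 89
Hub → #101 → #103 → #105 → #102 → #104 → Hub: 15+10+4+5+22+26 = 82
Hub → #101 → #103 → #105 → #104 → #102 → Hub: 15+10+4+23+22+9 = 83
Hub → #101 → #104 → #102 → #103 → #105 → Hub: 15+28+22+7+4+13 = 89
Hub → #101 → #104 → #102 → #105 → #103 → Hub: 15+28+22+5+4+16 = 90
… (46 more)
Hub → #102 → #101 → #103 → #105 → #104 → Hub: 9+6+10+4+23+26 = 78  ← best
The minimum is 78.
One optimal route: Hub → #102 → #101 → #103 → #105 → #104 → Hub (or its reverse).

Shortest round trip = 78 min.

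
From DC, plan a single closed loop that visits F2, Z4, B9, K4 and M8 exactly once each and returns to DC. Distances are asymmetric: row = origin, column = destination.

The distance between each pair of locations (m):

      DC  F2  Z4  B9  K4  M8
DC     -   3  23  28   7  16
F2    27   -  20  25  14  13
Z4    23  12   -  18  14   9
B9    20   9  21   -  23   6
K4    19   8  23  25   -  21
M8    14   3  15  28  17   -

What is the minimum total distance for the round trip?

Shortest round trip = 73 m.

DC - F2 - Z4 - B9 - K4 - M8 - DC: 3+20+18+23+21+14 = 99
DC - F2 - Z4 - B9 - M8 - K4 - DC: 3+20+18+6+17+19 = 83
DC - F2 - Z4 - K4 - B9 - M8 - DC: 3+20+14+25+6+14 = 82
DC - F2 - Z4 - K4 - M8 - B9 - DC: 3+20+14+21+28+20 = 106
DC - F2 - Z4 - M8 - B9 - K4 - DC: 3+20+9+28+23+19 = 102
DC - F2 - Z4 - M8 - K4 - B9 - DC: 3+20+9+17+25+20 = 94
DC - F2 - B9 - Z4 - K4 - M8 - DC: 3+25+21+14+21+14 = 98
DC - F2 - B9 - Z4 - M8 - K4 - DC: 3+25+21+9+17+19 = 94
DC - F2 - B9 - K4 - Z4 - M8 - DC: 3+25+23+23+9+14 = 97
DC - F2 - B9 - K4 - M8 - Z4 - DC: 3+25+23+21+15+23 = 110
DC - F2 - B9 - M8 - Z4 - K4 - DC: 3+25+6+15+14+19 = 82
DC - F2 - B9 - M8 - K4 - Z4 - DC: 3+25+6+17+23+23 = 97
DC - F2 - K4 - Z4 - B9 - M8 - DC: 3+14+23+18+6+14 = 78
DC - F2 - K4 - Z4 - M8 - B9 - DC: 3+14+23+9+28+20 = 97
… (106 more)
DC - K4 - F2 - Z4 - B9 - M8 - DC: 7+8+20+18+6+14 = 73  ← best
The minimum is 73.
One optimal route: DC → K4 → F2 → Z4 → B9 → M8 → DC.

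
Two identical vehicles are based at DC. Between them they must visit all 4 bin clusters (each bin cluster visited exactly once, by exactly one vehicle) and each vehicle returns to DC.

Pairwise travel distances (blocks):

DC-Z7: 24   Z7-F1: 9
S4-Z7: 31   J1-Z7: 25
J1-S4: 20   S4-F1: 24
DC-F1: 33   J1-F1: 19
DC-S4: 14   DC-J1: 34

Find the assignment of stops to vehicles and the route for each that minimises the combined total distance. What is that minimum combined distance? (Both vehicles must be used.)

Try each way of splitting the stops between the two vehicles (each non-empty) and, for each split, find the best tour for each vehicle:
  {J1} + {S4, Z7, F1}: 68 + 71 = 139
  {S4} + {J1, Z7, F1}: 28 + 86 = 114
  {J1, S4} + {Z7, F1}: 68 + 66 = 134
  {Z7} + {J1, S4, F1}: 48 + 86 = 134
  {J1, Z7} + {S4, F1}: 83 + 71 = 154
  {S4, Z7} + {J1, F1}: 69 + 86 = 155
  … (7 splits in total)
Best: vehicle 1 DC → S4 → DC = 28; vehicle 2 DC → J1 → F1 → Z7 → DC = 86; combined 114.

Minimum combined distance: 114 blocks.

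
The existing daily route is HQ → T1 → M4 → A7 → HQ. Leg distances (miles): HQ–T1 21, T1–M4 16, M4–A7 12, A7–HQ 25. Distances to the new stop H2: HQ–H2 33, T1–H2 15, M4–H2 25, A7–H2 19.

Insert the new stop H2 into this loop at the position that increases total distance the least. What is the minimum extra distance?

Minimum extra distance: 24 miles, inserting H2 between T1 and M4.

Insertion cost between consecutive stops i–j is d(i,H2) + d(H2,j) − d(i,j):
  between HQ and T1: 33 + 15 − 21 = 27
  between T1 and M4: 15 + 25 − 16 = 24
  between M4 and A7: 25 + 19 − 12 = 32
  between A7 and HQ: 19 + 33 − 25 = 27
Cheapest insertion is between T1 and M4, adding 24.
New total = 74 + 24 = 98.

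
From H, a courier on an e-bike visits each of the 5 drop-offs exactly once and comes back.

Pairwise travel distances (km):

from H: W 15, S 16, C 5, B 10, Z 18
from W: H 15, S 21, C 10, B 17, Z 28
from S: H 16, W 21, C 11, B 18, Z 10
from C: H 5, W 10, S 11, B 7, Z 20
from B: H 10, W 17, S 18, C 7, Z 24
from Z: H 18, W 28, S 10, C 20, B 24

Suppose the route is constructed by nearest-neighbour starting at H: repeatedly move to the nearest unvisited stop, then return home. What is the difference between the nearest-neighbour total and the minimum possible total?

Excess over optimum: 2 km.

H: C=5, B=10, W=15, S=16, Z=18 ⇒ C
C: B=7, W=10, S=11, Z=20 ⇒ B
B: W=17, S=18, Z=24 ⇒ W
W: S=21, Z=28 ⇒ S
S: Z=10 ⇒ Z
NN route H → C → B → W → S → Z → H costs 78.
Optimal: H → B → W → C → S → Z → H costs 76 (by enumerating all 60 distinct tours).
Excess = 78 − 76 = 2.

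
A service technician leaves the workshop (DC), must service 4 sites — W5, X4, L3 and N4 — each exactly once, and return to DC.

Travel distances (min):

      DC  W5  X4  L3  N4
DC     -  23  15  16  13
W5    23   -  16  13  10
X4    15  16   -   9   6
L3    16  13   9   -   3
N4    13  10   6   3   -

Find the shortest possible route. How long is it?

Shortest round trip = 60 min.

There are 12 distinct closed tours to check (reversals are equivalent).
DC-W5-X4-L3-N4-DC: 23+16+9+3+13 = 64
DC-W5-X4-N4-L3-DC: 23+16+6+3+16 = 64
DC-W5-L3-X4-N4-DC: 23+13+9+6+13 = 64
DC-W5-L3-N4-X4-DC: 23+13+3+6+15 = 60
DC-W5-N4-X4-L3-DC: 23+10+6+9+16 = 64
DC-W5-N4-L3-X4-DC: 23+10+3+9+15 = 60
DC-X4-W5-L3-N4-DC: 15+16+13+3+13 = 60
DC-X4-W5-N4-L3-DC: 15+16+10+3+16 = 60
DC-X4-L3-W5-N4-DC: 15+9+13+10+13 = 60
DC-X4-N4-W5-L3-DC: 15+6+10+13+16 = 60
DC-L3-W5-X4-N4-DC: 16+13+16+6+13 = 64
DC-L3-X4-W5-N4-DC: 16+9+16+10+13 = 64
The minimum is 60.
One optimal route: DC → W5 → L3 → N4 → X4 → DC (or its reverse).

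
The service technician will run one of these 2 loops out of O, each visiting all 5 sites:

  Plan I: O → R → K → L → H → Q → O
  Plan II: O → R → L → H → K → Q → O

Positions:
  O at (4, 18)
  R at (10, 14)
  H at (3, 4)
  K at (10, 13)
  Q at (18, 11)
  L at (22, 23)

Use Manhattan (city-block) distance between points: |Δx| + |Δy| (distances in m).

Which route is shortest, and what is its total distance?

114 m — Plan I is the shortest.

Plan I: 10 + 1 + 22 + 38 + 22 + 21 = 114
Plan II: 10 + 21 + 38 + 16 + 10 + 21 = 116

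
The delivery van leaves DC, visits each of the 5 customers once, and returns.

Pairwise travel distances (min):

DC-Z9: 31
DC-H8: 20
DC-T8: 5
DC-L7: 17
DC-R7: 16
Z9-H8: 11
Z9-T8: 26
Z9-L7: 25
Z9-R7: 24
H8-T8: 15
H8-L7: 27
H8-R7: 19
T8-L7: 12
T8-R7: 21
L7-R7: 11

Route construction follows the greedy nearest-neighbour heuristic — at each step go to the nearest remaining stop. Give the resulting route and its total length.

From DC: distances to unvisited — T8=5, R7=16, L7=17, H8=20, Z9=31. Nearest is T8 (5).
From T8: distances to unvisited — L7=12, H8=15, R7=21, Z9=26. Nearest is L7 (12).
From L7: distances to unvisited — R7=11, Z9=25, H8=27. Nearest is R7 (11).
From R7: distances to unvisited — H8=19, Z9=24. Nearest is H8 (19).
From H8: distances to unvisited — Z9=11. Nearest is Z9 (11).
Return Z9→DC: 31.
Total = 5 + 12 + 11 + 19 + 11 + 31 = 89.

Total distance 89 min via the nearest-neighbour route DC → T8 → L7 → R7 → H8 → Z9 → DC.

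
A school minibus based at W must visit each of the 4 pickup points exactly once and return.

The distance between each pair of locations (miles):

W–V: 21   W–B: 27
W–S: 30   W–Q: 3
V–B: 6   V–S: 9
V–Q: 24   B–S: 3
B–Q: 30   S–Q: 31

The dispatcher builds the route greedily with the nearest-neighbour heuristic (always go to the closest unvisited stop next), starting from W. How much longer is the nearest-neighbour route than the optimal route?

The nearest-neighbour route is 2 miles longer than optimal.

W: Q=3, V=21, B=27, S=30 ⇒ Q
Q: V=24, B=30, S=31 ⇒ V
V: B=6, S=9 ⇒ B
B: S=3 ⇒ S
NN route W → Q → V → B → S → W costs 66.
Optimal: W → V → B → S → Q → W costs 64 (by enumerating all 12 distinct tours).
Excess = 66 − 64 = 2.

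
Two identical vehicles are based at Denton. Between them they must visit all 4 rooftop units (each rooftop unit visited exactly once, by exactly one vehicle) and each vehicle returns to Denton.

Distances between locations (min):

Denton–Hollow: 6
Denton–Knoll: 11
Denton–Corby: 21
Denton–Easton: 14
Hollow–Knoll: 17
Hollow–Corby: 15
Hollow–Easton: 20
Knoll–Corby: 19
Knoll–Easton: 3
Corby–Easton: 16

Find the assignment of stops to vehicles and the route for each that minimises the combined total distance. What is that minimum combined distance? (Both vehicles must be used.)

Minimum combined distance: 63 min.

Try each way of splitting the stops between the two vehicles (each non-empty) and, for each split, find the best tour for each vehicle:
  {Hollow} + {Knoll, Corby, Easton}: 12 + 51 = 63
  {Knoll} + {Hollow, Corby, Easton}: 22 + 51 = 73
  {Hollow, Knoll} + {Corby, Easton}: 34 + 51 = 85
  {Corby} + {Hollow, Knoll, Easton}: 42 + 40 = 82
  {Hollow, Corby} + {Knoll, Easton}: 42 + 28 = 70
  {Knoll, Corby} + {Hollow, Easton}: 51 + 40 = 91
  … (7 splits in total)
Best: vehicle 1 Denton → Hollow → Denton = 12; vehicle 2 Denton → Knoll → Easton → Corby → Denton = 51; combined 63.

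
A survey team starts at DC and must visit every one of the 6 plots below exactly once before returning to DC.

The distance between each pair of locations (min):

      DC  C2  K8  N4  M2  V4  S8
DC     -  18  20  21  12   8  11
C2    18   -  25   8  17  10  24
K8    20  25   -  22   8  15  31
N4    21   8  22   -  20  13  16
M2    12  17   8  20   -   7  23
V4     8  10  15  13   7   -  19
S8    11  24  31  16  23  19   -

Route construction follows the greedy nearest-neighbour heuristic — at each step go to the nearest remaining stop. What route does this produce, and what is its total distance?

88 min along DC → V4 → M2 → K8 → N4 → C2 → S8 → DC.

At DC the remaining stops are V4 8, S8 11, M2 12, C2 18, K8 20, N4 21; go to V4.
At V4 the remaining stops are M2 7, C2 10, N4 13, K8 15, S8 19; go to M2.
At M2 the remaining stops are K8 8, C2 17, N4 20, S8 23; go to K8.
At K8 the remaining stops are N4 22, C2 25, S8 31; go to N4.
At N4 the remaining stops are C2 8, S8 16; go to C2.
At C2 the remaining stops are S8 24; go to S8.
Return S8→DC: 11.
Total = 8 + 7 + 8 + 22 + 8 + 24 + 11 = 88.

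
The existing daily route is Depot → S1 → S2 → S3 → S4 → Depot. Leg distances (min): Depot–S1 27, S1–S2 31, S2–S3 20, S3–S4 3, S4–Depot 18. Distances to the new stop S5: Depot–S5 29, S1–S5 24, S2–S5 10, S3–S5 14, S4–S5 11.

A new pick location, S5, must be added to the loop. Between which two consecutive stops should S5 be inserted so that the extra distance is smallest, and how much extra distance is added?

Adding 3 min by placing S5 on the S1–S2 leg.

Insertion cost between consecutive stops i–j is d(i,S5) + d(S5,j) − d(i,j):
  between Depot and S1: 29 + 24 − 27 = 26
  between S1 and S2: 24 + 10 − 31 = 3
  between S2 and S3: 10 + 14 − 20 = 4
  between S3 and S4: 14 + 11 − 3 = 22
  between S4 and Depot: 11 + 29 − 18 = 22
Cheapest insertion is between S1 and S2, adding 3.
New total = 99 + 3 = 102.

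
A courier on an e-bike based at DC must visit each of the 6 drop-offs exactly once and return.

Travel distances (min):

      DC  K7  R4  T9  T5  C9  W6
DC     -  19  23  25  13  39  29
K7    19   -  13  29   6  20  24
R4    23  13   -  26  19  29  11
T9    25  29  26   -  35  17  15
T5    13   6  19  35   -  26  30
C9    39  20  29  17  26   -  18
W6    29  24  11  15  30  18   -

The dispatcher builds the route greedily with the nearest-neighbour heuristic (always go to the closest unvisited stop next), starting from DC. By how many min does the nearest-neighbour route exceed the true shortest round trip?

DC: T5=13, K7=19, R4=23, T9=25, W6=29, C9=39 ⇒ T5
T5: K7=6, R4=19, C9=26, W6=30, T9=35 ⇒ K7
K7: R4=13, C9=20, W6=24, T9=29 ⇒ R4
R4: W6=11, T9=26, C9=29 ⇒ W6
W6: T9=15, C9=18 ⇒ T9
T9: C9=17 ⇒ C9
NN route DC → T5 → K7 → R4 → W6 → T9 → C9 → DC costs 114.
Optimal: DC → T9 → C9 → W6 → R4 → K7 → T5 → DC costs 103 (by enumerating all 360 distinct tours).
Excess = 114 − 103 = 11.

Excess over optimum: 11 min.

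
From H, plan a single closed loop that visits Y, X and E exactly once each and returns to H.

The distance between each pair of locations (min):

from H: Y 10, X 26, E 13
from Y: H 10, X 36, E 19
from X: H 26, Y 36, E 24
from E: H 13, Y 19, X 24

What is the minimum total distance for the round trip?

Minimum total distance: 79 min.

H-Y-X-E-H: 10+36+24+13 = 83
H-Y-E-X-H: 10+19+24+26 = 79
H-X-Y-E-H: 26+36+19+13 = 94
The minimum is 79.
One optimal route: H → Y → E → X → H (or its reverse).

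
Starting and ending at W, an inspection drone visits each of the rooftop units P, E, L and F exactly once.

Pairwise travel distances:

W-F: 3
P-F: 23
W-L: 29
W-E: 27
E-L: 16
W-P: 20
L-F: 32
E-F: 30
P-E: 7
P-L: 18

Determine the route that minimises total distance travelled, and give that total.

There are 12 distinct closed tours to check (reversals are equivalent).
W→P→E→L→F→W: 20+7+16+32+3 = 78
W→P→E→F→L→W: 20+7+30+32+29 = 118
W→P→L→E→F→W: 20+18+16+30+3 = 87
W→P→L→F→E→W: 20+18+32+30+27 = 127
W→P→F→E→L→W: 20+23+30+16+29 = 118
W→P→F→L→E→W: 20+23+32+16+27 = 118
W→E→P→L→F→W: 27+7+18+32+3 = 87
W→E→P→F→L→W: 27+7+23+32+29 = 118
W→E→L→P→F→W: 27+16+18+23+3 = 87
W→E→F→P→L→W: 27+30+23+18+29 = 127
W→L→P→E→F→W: 29+18+7+30+3 = 87
W→L→E→P→F→W: 29+16+7+23+3 = 78
The minimum is 78.
One optimal route: W → P → E → L → F → W (or its reverse).

78 — the shortest possible round trip.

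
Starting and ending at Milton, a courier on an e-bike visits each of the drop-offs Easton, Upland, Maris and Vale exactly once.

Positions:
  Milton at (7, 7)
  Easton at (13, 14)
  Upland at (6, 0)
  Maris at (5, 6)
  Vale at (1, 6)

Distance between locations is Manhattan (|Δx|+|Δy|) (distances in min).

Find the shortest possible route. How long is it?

There are 12 distinct closed tours to check (reversals are equivalent).
Milton → Easton → Upland → Maris → Vale → Milton: 13+21+7+4+7 = 52
Milton → Easton → Upland → Vale → Maris → Milton: 13+21+11+4+3 = 52
Milton → Easton → Maris → Upland → Vale → Milton: 13+16+7+11+7 = 54
Milton → Easton → Maris → Vale → Upland → Milton: 13+16+4+11+8 = 52
Milton → Easton → Vale → Upland → Maris → Milton: 13+20+11+7+3 = 54
Milton → Easton → Vale → Maris → Upland → Milton: 13+20+4+7+8 = 52
Milton → Upland → Easton → Maris → Vale → Milton: 8+21+16+4+7 = 56
Milton → Upland → Easton → Vale → Maris → Milton: 8+21+20+4+3 = 56
Milton → Upland → Maris → Easton → Vale → Milton: 8+7+16+20+7 = 58
Milton → Upland → Vale → Easton → Maris → Milton: 8+11+20+16+3 = 58
Milton → Maris → Easton → Upland → Vale → Milton: 3+16+21+11+7 = 58
Milton → Maris → Upland → Easton → Vale → Milton: 3+7+21+20+7 = 58
The minimum is 52.
One optimal route: Milton → Easton → Upland → Maris → Vale → Milton (or its reverse).

52 min — the shortest possible round trip.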